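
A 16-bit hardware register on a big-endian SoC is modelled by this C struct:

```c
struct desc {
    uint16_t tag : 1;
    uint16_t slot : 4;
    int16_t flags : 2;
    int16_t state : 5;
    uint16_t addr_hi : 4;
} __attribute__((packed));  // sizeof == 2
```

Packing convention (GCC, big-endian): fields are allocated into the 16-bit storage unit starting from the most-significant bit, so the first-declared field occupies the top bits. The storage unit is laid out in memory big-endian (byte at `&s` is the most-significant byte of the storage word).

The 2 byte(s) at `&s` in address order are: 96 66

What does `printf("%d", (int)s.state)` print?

6

[0]=0x96 [1]=0x66 (big-endian) → word 0x9666
tag:1 @ bit 15 → (0x9666>>15)&0x1 = 0x1
slot:4 @ bit 11 → (0x9666>>11)&0xf = 0x2
flags:2 @ bit 9 → (0x9666>>9)&0x3 = 0x3
state:5 @ bit 4 → (0x9666>>4)&0x1f = 0x6  ←
addr_hi:4 @ bit 0 → (0x9666>>0)&0xf = 0x6
state signed 5b, MSB=0: value = 6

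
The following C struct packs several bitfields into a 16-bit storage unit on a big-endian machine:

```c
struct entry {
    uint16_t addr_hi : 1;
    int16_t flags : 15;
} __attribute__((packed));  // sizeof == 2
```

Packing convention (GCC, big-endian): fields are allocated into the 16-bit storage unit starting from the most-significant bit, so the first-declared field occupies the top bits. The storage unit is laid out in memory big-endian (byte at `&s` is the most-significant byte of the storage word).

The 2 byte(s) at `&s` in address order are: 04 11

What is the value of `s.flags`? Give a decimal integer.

[0]=0x04 [1]=0x11 (big-endian) → word 0x0411
addr_hi:1 @ bit 15 → (0x0411>>15)&0x1 = 0x0
flags:15 @ bit 0 → (0x0411>>0)&0x7fff = 0x411  ←
flags signed 15b, MSB=0: value = 1041

1041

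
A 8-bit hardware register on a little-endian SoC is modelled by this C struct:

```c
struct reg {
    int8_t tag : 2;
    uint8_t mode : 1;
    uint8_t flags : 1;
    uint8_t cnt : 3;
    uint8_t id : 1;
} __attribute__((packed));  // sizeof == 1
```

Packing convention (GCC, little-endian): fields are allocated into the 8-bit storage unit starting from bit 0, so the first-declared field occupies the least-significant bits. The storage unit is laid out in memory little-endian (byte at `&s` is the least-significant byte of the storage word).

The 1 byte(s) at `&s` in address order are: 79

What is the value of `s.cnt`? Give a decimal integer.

7

[0]=0x79 (little-endian) → word 0x79
tag [0+:2] = (word>>0) & 0x3 = 1
mode [2+:1] = (word>>2) & 0x1 = 0
flags [3+:1] = (word>>3) & 0x1 = 1
cnt [4+:3] = (word>>4) & 0x7 = 7  ←
id [7+:1] = (word>>7) & 0x1 = 0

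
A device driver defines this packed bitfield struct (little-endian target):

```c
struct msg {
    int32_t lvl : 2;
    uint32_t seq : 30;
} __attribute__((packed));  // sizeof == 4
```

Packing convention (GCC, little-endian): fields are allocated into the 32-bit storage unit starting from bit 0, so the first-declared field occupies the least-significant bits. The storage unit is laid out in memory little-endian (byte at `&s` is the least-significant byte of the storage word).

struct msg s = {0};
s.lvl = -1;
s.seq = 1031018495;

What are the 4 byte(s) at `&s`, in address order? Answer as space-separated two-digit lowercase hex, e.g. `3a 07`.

lvl:2 = -1 → 0x3 << 0 → word 0x00000003
seq:30 = 1031018495 → 0x3d7417ff << 2 → word 0xf5d05fff
word = 0xf5d05fff → little-endian bytes:
  [0]=0xff  [1]=0x5f  [2]=0xd0  [3]=0xf5

ff 5f d0 f5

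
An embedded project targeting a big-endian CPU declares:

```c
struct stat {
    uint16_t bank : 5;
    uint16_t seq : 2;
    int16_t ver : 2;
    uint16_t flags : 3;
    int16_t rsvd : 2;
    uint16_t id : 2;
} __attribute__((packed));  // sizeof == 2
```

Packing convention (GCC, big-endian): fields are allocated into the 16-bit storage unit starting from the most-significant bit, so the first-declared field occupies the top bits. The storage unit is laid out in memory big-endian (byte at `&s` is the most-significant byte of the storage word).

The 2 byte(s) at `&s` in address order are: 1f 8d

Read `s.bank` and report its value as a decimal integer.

3

[0]=0x1f [1]=0x8d (big-endian) → word 0x1f8d
bank [11+:5] = (word>>11) & 0x1f = 3  ←
seq [9+:2] = (word>>9) & 0x3 = 3
ver [7+:2] = (word>>7) & 0x3 = 3
flags [4+:3] = (word>>4) & 0x7 = 0
rsvd [2+:2] = (word>>2) & 0x3 = 3
id [0+:2] = (word>>0) & 0x3 = 1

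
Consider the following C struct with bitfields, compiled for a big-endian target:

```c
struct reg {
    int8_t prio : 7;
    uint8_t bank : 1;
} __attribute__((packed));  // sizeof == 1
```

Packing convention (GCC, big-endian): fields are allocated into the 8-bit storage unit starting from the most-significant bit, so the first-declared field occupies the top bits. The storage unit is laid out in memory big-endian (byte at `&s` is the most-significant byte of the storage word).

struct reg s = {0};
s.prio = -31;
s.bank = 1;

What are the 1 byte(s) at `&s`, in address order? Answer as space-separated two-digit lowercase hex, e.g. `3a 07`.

c3

prio:7 = -31 → 0x61 << 1 → word 0xc2
bank:1 = 1 → 0x1 << 0 → word 0xc3
word = 0xc3 → big-endian bytes:
  [0]=0xc3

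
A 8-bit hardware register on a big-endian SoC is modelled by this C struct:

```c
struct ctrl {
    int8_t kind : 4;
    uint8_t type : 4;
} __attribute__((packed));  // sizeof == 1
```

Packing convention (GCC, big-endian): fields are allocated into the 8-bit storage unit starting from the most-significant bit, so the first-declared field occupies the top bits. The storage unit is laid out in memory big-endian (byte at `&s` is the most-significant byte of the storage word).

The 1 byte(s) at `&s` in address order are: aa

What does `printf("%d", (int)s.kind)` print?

-6

[0]=0xaa (big-endian) → word 0xaa
kind [4+:4] = (word>>4) & 0xf = 10  ←
type [0+:4] = (word>>0) & 0xf = 10
kind signed 4b, MSB=1: 10 - 16 = -6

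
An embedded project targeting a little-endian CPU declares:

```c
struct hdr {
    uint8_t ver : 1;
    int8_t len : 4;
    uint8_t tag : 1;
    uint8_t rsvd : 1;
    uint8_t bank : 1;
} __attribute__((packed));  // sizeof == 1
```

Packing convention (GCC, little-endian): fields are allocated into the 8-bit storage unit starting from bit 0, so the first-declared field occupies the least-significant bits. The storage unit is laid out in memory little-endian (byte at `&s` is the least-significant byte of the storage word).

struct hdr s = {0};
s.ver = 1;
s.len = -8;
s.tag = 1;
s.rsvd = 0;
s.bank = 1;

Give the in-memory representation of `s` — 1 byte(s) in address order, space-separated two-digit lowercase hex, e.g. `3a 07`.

[0+:1] ver=1 & 0x1 = 0x1; word=0x01
[1+:4] len=-8 & 0xf = 0x8; word=0x11
[5+:1] tag=1 & 0x1 = 0x1; word=0x31
[6+:1] rsvd=0 & 0x1 = 0x0; word=0x31
[7+:1] bank=1 & 0x1 = 0x1; word=0xb1
word = 0xb1 → little-endian bytes:
  [0]=0xb1

b1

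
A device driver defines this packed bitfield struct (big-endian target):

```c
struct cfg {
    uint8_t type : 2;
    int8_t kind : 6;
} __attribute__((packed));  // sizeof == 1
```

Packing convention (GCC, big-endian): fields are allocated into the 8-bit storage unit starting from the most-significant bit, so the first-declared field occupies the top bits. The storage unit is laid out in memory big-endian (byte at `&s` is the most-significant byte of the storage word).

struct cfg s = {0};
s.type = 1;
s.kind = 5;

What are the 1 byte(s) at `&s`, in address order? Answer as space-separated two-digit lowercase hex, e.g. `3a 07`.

[6+:2] type=1 & 0x3 = 0x1; word=0x40
[0+:6] kind=5 & 0x3f = 0x5; word=0x45
word = 0x45 → big-endian bytes:
  [0]=0x45

45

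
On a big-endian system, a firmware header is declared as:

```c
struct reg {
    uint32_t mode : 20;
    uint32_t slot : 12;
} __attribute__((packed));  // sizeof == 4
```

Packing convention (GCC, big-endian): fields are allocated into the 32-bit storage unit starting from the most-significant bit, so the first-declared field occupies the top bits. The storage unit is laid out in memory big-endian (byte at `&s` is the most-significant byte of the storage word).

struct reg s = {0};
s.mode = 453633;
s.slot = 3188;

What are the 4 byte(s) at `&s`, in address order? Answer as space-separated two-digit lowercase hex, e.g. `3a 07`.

[12+:20] mode=453633 & 0xfffff = 0x6ec01; word=0x6ec01000
[0+:12] slot=3188 & 0xfff = 0xc74; word=0x6ec01c74
word = 0x6ec01c74 → big-endian bytes:
  [0]=0x6e  [1]=0xc0  [2]=0x1c  [3]=0x74

6e c0 1c 74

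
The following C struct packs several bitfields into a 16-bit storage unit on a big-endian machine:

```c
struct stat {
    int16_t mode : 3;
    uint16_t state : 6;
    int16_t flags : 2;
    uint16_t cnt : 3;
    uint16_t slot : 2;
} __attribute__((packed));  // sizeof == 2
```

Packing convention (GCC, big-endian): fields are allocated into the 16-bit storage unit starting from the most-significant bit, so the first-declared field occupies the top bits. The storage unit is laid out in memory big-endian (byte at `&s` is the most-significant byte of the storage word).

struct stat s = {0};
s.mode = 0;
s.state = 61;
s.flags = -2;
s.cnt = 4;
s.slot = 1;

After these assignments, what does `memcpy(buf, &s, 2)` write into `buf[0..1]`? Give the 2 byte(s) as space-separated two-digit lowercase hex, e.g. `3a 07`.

[13+:3] mode=0 & 0x7 = 0x0; word=0x0000
[7+:6] state=61 & 0x3f = 0x3d; word=0x1e80
[5+:2] flags=-2 & 0x3 = 0x2; word=0x1ec0
[2+:3] cnt=4 & 0x7 = 0x4; word=0x1ed0
[0+:2] slot=1 & 0x3 = 0x1; word=0x1ed1
word = 0x1ed1 → big-endian bytes:
  [0]=0x1e  [1]=0xd1

1e d1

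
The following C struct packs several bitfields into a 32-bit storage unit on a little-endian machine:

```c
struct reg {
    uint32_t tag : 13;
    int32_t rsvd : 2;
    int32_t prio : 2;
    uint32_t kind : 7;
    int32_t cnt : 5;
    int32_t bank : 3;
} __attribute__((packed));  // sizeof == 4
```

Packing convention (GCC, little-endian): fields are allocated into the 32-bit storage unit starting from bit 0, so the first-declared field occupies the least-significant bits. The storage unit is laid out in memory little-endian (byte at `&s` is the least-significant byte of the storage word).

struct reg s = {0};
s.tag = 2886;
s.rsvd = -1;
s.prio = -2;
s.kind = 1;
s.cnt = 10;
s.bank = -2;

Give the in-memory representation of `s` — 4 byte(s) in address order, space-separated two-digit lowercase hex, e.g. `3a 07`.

tag:13 = 2886 → 0xb46 << 0 → word 0x00000b46
rsvd:2 = -1 → 0x3 << 13 → word 0x00006b46
prio:2 = -2 → 0x2 << 15 → word 0x00016b46
kind:7 = 1 → 0x1 << 17 → word 0x00036b46
cnt:5 = 10 → 0xa << 24 → word 0x0a036b46
bank:3 = -2 → 0x6 << 29 → word 0xca036b46
word = 0xca036b46 → little-endian bytes:
  [0]=0x46  [1]=0x6b  [2]=0x03  [3]=0xca

46 6b 03 ca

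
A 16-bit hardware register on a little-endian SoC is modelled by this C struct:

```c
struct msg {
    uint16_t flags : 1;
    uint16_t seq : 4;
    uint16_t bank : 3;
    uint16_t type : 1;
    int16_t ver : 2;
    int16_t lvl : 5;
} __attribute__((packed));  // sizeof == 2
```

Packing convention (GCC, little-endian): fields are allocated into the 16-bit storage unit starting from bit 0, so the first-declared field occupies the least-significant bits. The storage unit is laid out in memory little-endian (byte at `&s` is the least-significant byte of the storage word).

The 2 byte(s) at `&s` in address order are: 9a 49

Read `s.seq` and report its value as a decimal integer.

13

[0]=0x9a [1]=0x49 (little-endian) → word 0x499a
flags [0+:1] = (word>>0) & 0x1 = 0
seq [1+:4] = (word>>1) & 0xf = 13  ←
bank [5+:3] = (word>>5) & 0x7 = 4
type [8+:1] = (word>>8) & 0x1 = 1
ver [9+:2] = (word>>9) & 0x3 = 0
lvl [11+:5] = (word>>11) & 0x1f = 9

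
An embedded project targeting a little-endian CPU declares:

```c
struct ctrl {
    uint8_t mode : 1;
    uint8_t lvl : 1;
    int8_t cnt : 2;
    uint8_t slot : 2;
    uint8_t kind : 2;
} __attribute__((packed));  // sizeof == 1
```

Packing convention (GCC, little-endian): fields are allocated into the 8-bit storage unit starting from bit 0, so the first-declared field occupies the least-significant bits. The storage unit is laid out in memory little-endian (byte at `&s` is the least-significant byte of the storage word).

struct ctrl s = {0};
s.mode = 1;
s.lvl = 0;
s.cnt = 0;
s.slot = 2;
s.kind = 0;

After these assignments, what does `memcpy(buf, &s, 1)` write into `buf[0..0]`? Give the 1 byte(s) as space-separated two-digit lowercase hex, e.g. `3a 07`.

mode (1b) val=1 bits=0x1 at bit 0: 0x01
lvl (1b) val=0 bits=0x0 at bit 1: 0x01
cnt (2b) val=0 bits=0x0 at bit 2: 0x01
slot (2b) val=2 bits=0x2 at bit 4: 0x21
kind (2b) val=0 bits=0x0 at bit 6: 0x21
word = 0x21 → little-endian bytes:
  [0]=0x21

21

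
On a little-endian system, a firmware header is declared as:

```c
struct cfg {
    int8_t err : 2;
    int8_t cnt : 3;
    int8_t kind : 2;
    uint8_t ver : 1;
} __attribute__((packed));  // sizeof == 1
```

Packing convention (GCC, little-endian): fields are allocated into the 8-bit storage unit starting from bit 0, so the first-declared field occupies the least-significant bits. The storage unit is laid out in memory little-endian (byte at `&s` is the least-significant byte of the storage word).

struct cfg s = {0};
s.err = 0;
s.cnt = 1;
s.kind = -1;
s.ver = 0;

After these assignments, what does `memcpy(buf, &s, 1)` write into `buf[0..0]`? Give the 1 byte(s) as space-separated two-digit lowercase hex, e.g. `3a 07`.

64

err:2 = 0 → 0x0 << 0 → word 0x00
cnt:3 = 1 → 0x1 << 2 → word 0x04
kind:2 = -1 → 0x3 << 5 → word 0x64
ver:1 = 0 → 0x0 << 7 → word 0x64
word = 0x64 → little-endian bytes:
  [0]=0x64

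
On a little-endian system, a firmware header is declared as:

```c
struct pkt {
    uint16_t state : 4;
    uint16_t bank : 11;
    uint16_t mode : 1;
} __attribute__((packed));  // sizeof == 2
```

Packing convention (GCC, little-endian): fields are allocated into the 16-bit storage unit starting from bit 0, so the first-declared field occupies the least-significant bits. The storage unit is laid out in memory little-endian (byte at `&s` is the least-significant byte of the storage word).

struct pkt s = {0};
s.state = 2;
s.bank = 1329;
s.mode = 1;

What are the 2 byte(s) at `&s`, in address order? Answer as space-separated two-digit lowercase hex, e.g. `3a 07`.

12 d3

state (4b) val=2 bits=0x2 at bit 0: 0x0002
bank (11b) val=1329 bits=0x531 at bit 4: 0x5312
mode (1b) val=1 bits=0x1 at bit 15: 0xd312
word = 0xd312 → little-endian bytes:
  [0]=0x12  [1]=0xd3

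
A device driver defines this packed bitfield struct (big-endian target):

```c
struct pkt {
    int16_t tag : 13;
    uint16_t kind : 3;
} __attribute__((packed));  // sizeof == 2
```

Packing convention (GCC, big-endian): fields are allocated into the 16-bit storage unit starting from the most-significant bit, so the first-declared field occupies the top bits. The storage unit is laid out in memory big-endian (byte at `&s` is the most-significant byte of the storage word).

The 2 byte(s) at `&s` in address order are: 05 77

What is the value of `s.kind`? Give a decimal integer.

[0]=0x05 [1]=0x77 (big-endian) → word 0x0577
tag:13 @ bit 3 → (0x0577>>3)&0x1fff = 0xae
kind:3 @ bit 0 → (0x0577>>0)&0x7 = 0x7  ←

7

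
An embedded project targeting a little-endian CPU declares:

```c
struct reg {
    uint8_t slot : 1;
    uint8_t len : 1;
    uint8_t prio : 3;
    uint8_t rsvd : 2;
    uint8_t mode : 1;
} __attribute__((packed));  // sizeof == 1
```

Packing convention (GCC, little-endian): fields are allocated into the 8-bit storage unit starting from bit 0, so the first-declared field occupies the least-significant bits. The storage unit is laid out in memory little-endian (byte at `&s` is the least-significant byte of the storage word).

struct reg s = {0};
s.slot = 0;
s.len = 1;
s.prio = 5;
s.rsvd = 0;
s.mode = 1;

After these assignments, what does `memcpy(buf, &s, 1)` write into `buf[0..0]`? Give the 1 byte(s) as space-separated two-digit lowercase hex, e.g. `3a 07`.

96

[0+:1] slot=0 & 0x1 = 0x0; word=0x00
[1+:1] len=1 & 0x1 = 0x1; word=0x02
[2+:3] prio=5 & 0x7 = 0x5; word=0x16
[5+:2] rsvd=0 & 0x3 = 0x0; word=0x16
[7+:1] mode=1 & 0x1 = 0x1; word=0x96
word = 0x96 → little-endian bytes:
  [0]=0x96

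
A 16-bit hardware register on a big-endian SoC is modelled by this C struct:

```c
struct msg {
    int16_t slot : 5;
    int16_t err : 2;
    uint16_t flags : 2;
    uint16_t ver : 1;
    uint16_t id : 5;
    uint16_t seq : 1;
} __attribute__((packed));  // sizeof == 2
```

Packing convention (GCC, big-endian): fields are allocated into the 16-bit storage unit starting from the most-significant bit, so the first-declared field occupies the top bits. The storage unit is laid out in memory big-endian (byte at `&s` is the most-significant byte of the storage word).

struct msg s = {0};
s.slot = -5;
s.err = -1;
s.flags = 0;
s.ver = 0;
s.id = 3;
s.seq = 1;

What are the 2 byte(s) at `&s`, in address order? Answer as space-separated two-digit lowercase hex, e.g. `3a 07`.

de 07

[11+:5] slot=-5 & 0x1f = 0x1b; word=0xd800
[9+:2] err=-1 & 0x3 = 0x3; word=0xde00
[7+:2] flags=0 & 0x3 = 0x0; word=0xde00
[6+:1] ver=0 & 0x1 = 0x0; word=0xde00
[1+:5] id=3 & 0x1f = 0x3; word=0xde06
[0+:1] seq=1 & 0x1 = 0x1; word=0xde07
word = 0xde07 → big-endian bytes:
  [0]=0xde  [1]=0x07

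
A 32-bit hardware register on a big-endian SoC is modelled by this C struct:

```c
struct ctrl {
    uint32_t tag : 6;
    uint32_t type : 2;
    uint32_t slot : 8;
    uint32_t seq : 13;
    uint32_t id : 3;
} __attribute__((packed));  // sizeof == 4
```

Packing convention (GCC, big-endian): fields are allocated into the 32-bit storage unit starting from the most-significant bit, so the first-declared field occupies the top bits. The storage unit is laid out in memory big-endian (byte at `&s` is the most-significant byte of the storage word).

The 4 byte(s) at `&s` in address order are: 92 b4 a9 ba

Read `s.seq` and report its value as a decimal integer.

[0]=0x92 [1]=0xb4 [2]=0xa9 [3]=0xba (big-endian) → word 0x92b4a9ba
tag [26+:6] = (word>>26) & 0x3f = 36
type [24+:2] = (word>>24) & 0x3 = 2
slot [16+:8] = (word>>16) & 0xff = 180
seq [3+:13] = (word>>3) & 0x1fff = 5431  ←
id [0+:3] = (word>>0) & 0x7 = 2

5431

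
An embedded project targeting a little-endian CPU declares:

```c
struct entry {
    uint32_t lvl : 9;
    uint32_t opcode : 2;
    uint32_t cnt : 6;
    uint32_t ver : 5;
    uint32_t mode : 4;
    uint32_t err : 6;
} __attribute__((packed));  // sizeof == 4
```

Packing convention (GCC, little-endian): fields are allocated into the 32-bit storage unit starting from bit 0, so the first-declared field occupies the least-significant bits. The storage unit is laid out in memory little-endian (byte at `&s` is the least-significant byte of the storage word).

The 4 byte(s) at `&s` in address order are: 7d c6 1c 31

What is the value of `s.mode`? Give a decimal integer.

[0]=0x7d [1]=0xc6 [2]=0x1c [3]=0x31 (little-endian) → word 0x311cc67d
lvl [0+:9] = (word>>0) & 0x1ff = 125
opcode [9+:2] = (word>>9) & 0x3 = 3
cnt [11+:6] = (word>>11) & 0x3f = 24
ver [17+:5] = (word>>17) & 0x1f = 14
mode [22+:4] = (word>>22) & 0xf = 4  ←
err [26+:6] = (word>>26) & 0x3f = 12

4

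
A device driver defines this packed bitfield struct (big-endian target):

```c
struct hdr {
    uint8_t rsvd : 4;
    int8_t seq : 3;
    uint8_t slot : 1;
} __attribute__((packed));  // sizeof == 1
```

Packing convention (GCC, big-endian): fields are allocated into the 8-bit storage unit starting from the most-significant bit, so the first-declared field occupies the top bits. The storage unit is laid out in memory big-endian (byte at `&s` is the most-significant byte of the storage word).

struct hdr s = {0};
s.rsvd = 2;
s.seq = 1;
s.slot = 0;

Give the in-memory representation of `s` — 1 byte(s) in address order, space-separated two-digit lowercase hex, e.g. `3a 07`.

[4+:4] rsvd=2 & 0xf = 0x2; word=0x20
[1+:3] seq=1 & 0x7 = 0x1; word=0x22
[0+:1] slot=0 & 0x1 = 0x0; word=0x22
word = 0x22 → big-endian bytes:
  [0]=0x22

22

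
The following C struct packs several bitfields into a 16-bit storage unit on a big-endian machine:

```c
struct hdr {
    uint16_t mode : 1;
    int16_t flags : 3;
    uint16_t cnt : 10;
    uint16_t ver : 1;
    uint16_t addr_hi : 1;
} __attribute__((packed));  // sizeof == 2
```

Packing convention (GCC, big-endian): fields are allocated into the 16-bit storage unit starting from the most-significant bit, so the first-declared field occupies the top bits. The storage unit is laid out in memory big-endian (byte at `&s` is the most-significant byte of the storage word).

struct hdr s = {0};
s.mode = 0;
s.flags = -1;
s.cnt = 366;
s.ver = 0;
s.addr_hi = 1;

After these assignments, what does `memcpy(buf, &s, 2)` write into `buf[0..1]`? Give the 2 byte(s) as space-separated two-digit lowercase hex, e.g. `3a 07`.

[15+:1] mode=0 & 0x1 = 0x0; word=0x0000
[12+:3] flags=-1 & 0x7 = 0x7; word=0x7000
[2+:10] cnt=366 & 0x3ff = 0x16e; word=0x75b8
[1+:1] ver=0 & 0x1 = 0x0; word=0x75b8
[0+:1] addr_hi=1 & 0x1 = 0x1; word=0x75b9
word = 0x75b9 → big-endian bytes:
  [0]=0x75  [1]=0xb9

75 b9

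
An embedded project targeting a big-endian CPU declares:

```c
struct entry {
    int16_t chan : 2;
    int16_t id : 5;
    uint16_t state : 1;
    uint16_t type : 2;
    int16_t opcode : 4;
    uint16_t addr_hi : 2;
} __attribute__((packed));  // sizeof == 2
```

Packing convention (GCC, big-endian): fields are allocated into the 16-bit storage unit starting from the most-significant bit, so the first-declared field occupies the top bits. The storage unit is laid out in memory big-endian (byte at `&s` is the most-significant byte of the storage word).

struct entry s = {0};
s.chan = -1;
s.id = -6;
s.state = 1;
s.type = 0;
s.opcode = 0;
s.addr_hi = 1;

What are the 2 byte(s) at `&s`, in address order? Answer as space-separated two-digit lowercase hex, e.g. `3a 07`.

chan (2b) val=-1 bits=0x3 at bit 14: 0xc000
id (5b) val=-6 bits=0x1a at bit 9: 0xf400
state (1b) val=1 bits=0x1 at bit 8: 0xf500
type (2b) val=0 bits=0x0 at bit 6: 0xf500
opcode (4b) val=0 bits=0x0 at bit 2: 0xf500
addr_hi (2b) val=1 bits=0x1 at bit 0: 0xf501
word = 0xf501 → big-endian bytes:
  [0]=0xf5  [1]=0x01

f5 01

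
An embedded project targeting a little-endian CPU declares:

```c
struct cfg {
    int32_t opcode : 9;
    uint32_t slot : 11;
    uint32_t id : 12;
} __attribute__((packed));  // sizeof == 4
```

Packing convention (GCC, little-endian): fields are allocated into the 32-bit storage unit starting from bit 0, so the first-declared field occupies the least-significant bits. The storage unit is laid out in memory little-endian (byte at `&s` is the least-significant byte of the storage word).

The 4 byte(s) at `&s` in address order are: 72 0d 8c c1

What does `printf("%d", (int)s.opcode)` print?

-142

[0]=0x72 [1]=0x0d [2]=0x8c [3]=0xc1 (little-endian) → word 0xc18c0d72
opcode:9 @ bit 0 → (0xc18c0d72>>0)&0x1ff = 0x172  ←
slot:11 @ bit 9 → (0xc18c0d72>>9)&0x7ff = 0x606
id:12 @ bit 20 → (0xc18c0d72>>20)&0xfff = 0xc18
opcode signed 9b, MSB=1: 370 - 512 = -142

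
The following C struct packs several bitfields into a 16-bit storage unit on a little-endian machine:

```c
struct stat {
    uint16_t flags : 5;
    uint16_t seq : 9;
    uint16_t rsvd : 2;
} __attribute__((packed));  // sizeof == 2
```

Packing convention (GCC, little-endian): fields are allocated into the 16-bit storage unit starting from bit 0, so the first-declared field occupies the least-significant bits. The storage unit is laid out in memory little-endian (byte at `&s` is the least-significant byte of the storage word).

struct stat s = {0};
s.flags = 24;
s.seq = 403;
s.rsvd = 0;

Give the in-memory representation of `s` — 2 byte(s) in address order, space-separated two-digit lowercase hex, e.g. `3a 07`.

flags:5 = 24 → 0x18 << 0 → word 0x0018
seq:9 = 403 → 0x193 << 5 → word 0x3278
rsvd:2 = 0 → 0x0 << 14 → word 0x3278
word = 0x3278 → little-endian bytes:
  [0]=0x78  [1]=0x32

78 32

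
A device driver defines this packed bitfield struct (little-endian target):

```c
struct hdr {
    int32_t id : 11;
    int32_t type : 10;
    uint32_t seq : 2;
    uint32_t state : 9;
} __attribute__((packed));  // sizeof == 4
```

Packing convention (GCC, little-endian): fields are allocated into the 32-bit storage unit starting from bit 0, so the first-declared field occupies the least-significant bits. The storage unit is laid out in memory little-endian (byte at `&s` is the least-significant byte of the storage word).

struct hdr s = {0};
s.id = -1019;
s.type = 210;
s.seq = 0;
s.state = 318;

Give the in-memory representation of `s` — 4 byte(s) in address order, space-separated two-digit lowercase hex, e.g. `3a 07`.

05 94 06 9f

id (11b) val=-1019 bits=0x405 at bit 0: 0x00000405
type (10b) val=210 bits=0xd2 at bit 11: 0x00069405
seq (2b) val=0 bits=0x0 at bit 21: 0x00069405
state (9b) val=318 bits=0x13e at bit 23: 0x9f069405
word = 0x9f069405 → little-endian bytes:
  [0]=0x05  [1]=0x94  [2]=0x06  [3]=0x9f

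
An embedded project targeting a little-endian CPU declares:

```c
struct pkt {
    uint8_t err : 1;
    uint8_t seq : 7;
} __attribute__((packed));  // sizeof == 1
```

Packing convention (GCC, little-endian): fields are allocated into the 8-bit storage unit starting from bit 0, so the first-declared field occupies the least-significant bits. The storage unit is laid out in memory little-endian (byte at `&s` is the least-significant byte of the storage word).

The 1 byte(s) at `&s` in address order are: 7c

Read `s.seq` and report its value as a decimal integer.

[0]=0x7c (little-endian) → word 0x7c
err:1 @ bit 0 → (0x7c>>0)&0x1 = 0x0
seq:7 @ bit 1 → (0x7c>>1)&0x7f = 0x3e  ←

62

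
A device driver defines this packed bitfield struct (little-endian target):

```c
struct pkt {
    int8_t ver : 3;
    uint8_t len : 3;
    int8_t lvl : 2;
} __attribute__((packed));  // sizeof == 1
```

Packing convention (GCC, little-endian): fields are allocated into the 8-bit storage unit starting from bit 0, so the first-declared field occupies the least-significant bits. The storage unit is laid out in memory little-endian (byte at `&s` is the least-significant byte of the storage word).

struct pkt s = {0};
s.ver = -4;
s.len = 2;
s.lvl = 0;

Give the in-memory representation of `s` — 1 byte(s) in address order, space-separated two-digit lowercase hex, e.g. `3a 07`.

[0+:3] ver=-4 & 0x7 = 0x4; word=0x04
[3+:3] len=2 & 0x7 = 0x2; word=0x14
[6+:2] lvl=0 & 0x3 = 0x0; word=0x14
word = 0x14 → little-endian bytes:
  [0]=0x14

14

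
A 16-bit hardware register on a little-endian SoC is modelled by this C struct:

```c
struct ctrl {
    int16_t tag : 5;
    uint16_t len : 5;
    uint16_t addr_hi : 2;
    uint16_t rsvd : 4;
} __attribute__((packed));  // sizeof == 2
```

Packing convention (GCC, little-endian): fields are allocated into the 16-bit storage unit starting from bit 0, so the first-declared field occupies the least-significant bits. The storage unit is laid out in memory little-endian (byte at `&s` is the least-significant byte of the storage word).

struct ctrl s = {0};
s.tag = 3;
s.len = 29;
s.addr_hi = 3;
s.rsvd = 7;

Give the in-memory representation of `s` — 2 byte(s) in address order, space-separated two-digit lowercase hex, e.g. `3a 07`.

tag (5b) val=3 bits=0x3 at bit 0: 0x0003
len (5b) val=29 bits=0x1d at bit 5: 0x03a3
addr_hi (2b) val=3 bits=0x3 at bit 10: 0x0fa3
rsvd (4b) val=7 bits=0x7 at bit 12: 0x7fa3
word = 0x7fa3 → little-endian bytes:
  [0]=0xa3  [1]=0x7f

a3 7f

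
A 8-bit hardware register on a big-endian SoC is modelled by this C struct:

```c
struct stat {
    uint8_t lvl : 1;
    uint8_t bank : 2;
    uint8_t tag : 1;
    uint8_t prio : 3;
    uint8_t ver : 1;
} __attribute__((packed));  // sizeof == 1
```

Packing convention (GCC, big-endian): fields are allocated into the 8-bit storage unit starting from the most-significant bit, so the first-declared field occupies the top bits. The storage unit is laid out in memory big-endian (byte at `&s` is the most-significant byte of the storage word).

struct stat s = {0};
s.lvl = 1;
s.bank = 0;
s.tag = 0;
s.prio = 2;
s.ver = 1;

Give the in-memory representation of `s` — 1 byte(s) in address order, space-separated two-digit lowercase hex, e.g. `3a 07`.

[7+:1] lvl=1 & 0x1 = 0x1; word=0x80
[5+:2] bank=0 & 0x3 = 0x0; word=0x80
[4+:1] tag=0 & 0x1 = 0x0; word=0x80
[1+:3] prio=2 & 0x7 = 0x2; word=0x84
[0+:1] ver=1 & 0x1 = 0x1; word=0x85
word = 0x85 → big-endian bytes:
  [0]=0x85

85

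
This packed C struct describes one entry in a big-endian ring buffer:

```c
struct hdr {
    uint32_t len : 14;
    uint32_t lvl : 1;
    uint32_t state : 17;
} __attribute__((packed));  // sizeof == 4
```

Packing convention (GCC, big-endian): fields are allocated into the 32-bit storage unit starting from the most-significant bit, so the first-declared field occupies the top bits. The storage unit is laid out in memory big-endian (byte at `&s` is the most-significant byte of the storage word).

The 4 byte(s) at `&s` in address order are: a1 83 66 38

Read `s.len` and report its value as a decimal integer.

10336

[0]=0xa1 [1]=0x83 [2]=0x66 [3]=0x38 (big-endian) → word 0xa1836638
len [18+:14] = (word>>18) & 0x3fff = 10336  ←
lvl [17+:1] = (word>>17) & 0x1 = 1
state [0+:17] = (word>>0) & 0x1ffff = 91704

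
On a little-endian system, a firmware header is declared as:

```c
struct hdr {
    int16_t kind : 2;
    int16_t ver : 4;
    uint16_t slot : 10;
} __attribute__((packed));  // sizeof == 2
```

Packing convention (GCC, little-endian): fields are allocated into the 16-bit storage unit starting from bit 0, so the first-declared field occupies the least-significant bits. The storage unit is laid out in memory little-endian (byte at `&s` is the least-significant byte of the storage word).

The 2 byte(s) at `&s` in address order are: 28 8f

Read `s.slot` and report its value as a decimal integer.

[0]=0x28 [1]=0x8f (little-endian) → word 0x8f28
kind:2 @ bit 0 → (0x8f28>>0)&0x3 = 0x0
ver:4 @ bit 2 → (0x8f28>>2)&0xf = 0xa
slot:10 @ bit 6 → (0x8f28>>6)&0x3ff = 0x23c  ←

572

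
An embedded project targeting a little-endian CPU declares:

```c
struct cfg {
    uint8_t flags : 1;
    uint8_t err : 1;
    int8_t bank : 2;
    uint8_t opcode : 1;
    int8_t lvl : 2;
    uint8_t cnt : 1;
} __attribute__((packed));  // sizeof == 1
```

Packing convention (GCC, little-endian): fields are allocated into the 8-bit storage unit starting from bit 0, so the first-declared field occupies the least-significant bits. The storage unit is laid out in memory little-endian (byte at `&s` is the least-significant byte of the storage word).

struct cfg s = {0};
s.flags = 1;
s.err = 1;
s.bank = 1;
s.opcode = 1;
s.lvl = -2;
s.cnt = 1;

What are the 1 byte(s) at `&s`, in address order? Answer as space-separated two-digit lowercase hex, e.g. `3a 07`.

d7

flags (1b) val=1 bits=0x1 at bit 0: 0x01
err (1b) val=1 bits=0x1 at bit 1: 0x03
bank (2b) val=1 bits=0x1 at bit 2: 0x07
opcode (1b) val=1 bits=0x1 at bit 4: 0x17
lvl (2b) val=-2 bits=0x2 at bit 5: 0x57
cnt (1b) val=1 bits=0x1 at bit 7: 0xd7
word = 0xd7 → little-endian bytes:
  [0]=0xd7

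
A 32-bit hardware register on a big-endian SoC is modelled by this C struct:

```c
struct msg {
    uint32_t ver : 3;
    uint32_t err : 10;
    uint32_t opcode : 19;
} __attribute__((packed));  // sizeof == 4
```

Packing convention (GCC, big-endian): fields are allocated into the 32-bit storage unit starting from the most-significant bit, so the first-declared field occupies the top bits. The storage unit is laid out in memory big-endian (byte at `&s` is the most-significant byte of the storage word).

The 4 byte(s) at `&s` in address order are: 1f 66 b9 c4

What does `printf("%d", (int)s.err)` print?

1004

[0]=0x1f [1]=0x66 [2]=0xb9 [3]=0xc4 (big-endian) → word 0x1f66b9c4
ver:3 @ bit 29 → (0x1f66b9c4>>29)&0x7 = 0x0
err:10 @ bit 19 → (0x1f66b9c4>>19)&0x3ff = 0x3ec  ←
opcode:19 @ bit 0 → (0x1f66b9c4>>0)&0x7ffff = 0x6b9c4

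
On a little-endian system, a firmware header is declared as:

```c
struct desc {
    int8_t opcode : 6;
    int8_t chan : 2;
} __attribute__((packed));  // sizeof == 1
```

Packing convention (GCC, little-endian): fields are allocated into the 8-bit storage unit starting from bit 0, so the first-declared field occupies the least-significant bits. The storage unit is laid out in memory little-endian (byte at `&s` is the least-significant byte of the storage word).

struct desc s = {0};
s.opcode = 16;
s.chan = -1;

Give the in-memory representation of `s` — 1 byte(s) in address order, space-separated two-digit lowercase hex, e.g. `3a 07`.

opcode (6b) val=16 bits=0x10 at bit 0: 0x10
chan (2b) val=-1 bits=0x3 at bit 6: 0xd0
word = 0xd0 → little-endian bytes:
  [0]=0xd0

d0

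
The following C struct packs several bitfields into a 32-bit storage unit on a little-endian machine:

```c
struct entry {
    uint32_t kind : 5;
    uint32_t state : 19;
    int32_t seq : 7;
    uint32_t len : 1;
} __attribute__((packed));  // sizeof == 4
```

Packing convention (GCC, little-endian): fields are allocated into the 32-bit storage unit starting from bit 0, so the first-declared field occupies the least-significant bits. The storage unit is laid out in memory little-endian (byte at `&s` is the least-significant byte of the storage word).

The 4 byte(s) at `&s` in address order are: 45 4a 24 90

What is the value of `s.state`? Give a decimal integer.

74322

[0]=0x45 [1]=0x4a [2]=0x24 [3]=0x90 (little-endian) → word 0x90244a45
kind:5 @ bit 0 → (0x90244a45>>0)&0x1f = 0x5
state:19 @ bit 5 → (0x90244a45>>5)&0x7ffff = 0x12252  ←
seq:7 @ bit 24 → (0x90244a45>>24)&0x7f = 0x10
len:1 @ bit 31 → (0x90244a45>>31)&0x1 = 0x1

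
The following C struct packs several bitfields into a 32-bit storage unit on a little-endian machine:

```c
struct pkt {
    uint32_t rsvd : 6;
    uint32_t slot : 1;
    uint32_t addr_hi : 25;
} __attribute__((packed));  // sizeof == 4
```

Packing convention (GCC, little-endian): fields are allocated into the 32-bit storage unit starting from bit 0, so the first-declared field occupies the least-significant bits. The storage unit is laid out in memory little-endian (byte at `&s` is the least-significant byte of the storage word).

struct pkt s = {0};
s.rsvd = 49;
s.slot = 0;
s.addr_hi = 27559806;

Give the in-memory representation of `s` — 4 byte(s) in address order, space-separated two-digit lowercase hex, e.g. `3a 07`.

[0+:6] rsvd=49 & 0x3f = 0x31; word=0x00000031
[6+:1] slot=0 & 0x1 = 0x0; word=0x00000031
[7+:25] addr_hi=27559806 & 0x1ffffff = 0x1a4877e; word=0xd243bf31
word = 0xd243bf31 → little-endian bytes:
  [0]=0x31  [1]=0xbf  [2]=0x43  [3]=0xd2

31 bf 43 d2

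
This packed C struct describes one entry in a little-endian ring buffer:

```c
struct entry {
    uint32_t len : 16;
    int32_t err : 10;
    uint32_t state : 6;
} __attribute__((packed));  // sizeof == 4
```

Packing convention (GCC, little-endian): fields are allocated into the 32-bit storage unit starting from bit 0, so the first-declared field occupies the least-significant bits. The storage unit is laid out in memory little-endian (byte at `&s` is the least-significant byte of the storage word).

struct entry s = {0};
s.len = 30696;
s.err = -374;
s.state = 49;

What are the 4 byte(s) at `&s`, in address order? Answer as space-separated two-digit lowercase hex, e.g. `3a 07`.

len:16 = 30696 → 0x77e8 << 0 → word 0x000077e8
err:10 = -374 → 0x28a << 16 → word 0x028a77e8
state:6 = 49 → 0x31 << 26 → word 0xc68a77e8
word = 0xc68a77e8 → little-endian bytes:
  [0]=0xe8  [1]=0x77  [2]=0x8a  [3]=0xc6

e8 77 8a c6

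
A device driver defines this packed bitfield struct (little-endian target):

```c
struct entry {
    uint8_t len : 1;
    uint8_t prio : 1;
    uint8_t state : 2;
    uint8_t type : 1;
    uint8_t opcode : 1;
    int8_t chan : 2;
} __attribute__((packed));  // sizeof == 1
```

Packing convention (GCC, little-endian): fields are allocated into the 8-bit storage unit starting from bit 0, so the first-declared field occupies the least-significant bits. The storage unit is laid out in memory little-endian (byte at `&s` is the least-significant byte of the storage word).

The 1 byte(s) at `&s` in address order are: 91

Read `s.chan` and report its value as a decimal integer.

[0]=0x91 (little-endian) → word 0x91
len:1 @ bit 0 → (0x91>>0)&0x1 = 0x1
prio:1 @ bit 1 → (0x91>>1)&0x1 = 0x0
state:2 @ bit 2 → (0x91>>2)&0x3 = 0x0
type:1 @ bit 4 → (0x91>>4)&0x1 = 0x1
opcode:1 @ bit 5 → (0x91>>5)&0x1 = 0x0
chan:2 @ bit 6 → (0x91>>6)&0x3 = 0x2  ←
chan signed 2b, MSB=1: 2 - 4 = -2

-2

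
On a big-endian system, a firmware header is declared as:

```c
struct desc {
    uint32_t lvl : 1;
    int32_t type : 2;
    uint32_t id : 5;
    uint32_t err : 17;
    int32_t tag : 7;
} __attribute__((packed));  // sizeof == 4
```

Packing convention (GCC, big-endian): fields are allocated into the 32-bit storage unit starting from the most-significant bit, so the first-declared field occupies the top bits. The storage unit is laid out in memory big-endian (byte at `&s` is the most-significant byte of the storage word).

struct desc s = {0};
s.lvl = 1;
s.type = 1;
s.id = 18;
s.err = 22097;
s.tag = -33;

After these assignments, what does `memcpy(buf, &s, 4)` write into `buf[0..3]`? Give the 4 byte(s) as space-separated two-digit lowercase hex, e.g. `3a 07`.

b2 2b 28 df

lvl (1b) val=1 bits=0x1 at bit 31: 0x80000000
type (2b) val=1 bits=0x1 at bit 29: 0xa0000000
id (5b) val=18 bits=0x12 at bit 24: 0xb2000000
err (17b) val=22097 bits=0x5651 at bit 7: 0xb22b2880
tag (7b) val=-33 bits=0x5f at bit 0: 0xb22b28df
word = 0xb22b28df → big-endian bytes:
  [0]=0xb2  [1]=0x2b  [2]=0x28  [3]=0xdf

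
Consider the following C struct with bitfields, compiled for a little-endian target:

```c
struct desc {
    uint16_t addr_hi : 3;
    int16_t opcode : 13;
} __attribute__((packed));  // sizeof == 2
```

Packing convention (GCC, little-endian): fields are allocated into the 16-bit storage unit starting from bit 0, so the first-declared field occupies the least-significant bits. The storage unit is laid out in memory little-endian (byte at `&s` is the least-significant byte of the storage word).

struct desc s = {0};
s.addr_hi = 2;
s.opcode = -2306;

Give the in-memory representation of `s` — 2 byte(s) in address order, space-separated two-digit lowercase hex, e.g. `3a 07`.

f2 b7

[0+:3] addr_hi=2 & 0x7 = 0x2; word=0x0002
[3+:13] opcode=-2306 & 0x1fff = 0x16fe; word=0xb7f2
word = 0xb7f2 → little-endian bytes:
  [0]=0xf2  [1]=0xb7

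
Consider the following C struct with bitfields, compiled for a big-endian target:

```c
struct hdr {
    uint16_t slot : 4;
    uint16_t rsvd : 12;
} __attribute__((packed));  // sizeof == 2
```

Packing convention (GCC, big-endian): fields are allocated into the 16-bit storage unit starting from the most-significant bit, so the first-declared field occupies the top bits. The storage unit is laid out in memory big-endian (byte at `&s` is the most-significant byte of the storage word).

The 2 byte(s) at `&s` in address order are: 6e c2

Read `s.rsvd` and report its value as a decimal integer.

3778

[0]=0x6e [1]=0xc2 (big-endian) → word 0x6ec2
slot [12+:4] = (word>>12) & 0xf = 6
rsvd [0+:12] = (word>>0) & 0xfff = 3778  ←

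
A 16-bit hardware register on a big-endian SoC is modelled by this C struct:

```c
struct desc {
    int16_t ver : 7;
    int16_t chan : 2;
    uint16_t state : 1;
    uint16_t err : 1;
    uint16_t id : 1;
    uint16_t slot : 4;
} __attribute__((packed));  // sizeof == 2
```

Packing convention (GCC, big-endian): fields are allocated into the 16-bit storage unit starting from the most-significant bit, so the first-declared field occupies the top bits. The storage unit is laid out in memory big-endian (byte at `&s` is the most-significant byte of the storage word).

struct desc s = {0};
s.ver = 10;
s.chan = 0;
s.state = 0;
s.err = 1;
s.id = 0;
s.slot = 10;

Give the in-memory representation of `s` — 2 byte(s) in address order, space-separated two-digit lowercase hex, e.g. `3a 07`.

14 2a

ver:7 = 10 → 0xa << 9 → word 0x1400
chan:2 = 0 → 0x0 << 7 → word 0x1400
state:1 = 0 → 0x0 << 6 → word 0x1400
err:1 = 1 → 0x1 << 5 → word 0x1420
id:1 = 0 → 0x0 << 4 → word 0x1420
slot:4 = 10 → 0xa << 0 → word 0x142a
word = 0x142a → big-endian bytes:
  [0]=0x14  [1]=0x2a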